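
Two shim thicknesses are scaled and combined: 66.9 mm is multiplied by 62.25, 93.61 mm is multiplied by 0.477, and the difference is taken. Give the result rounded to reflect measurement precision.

4.12 × 10³ mm

66.9 × 62.25 = 4164.525 → 4.16 × 10³ mm (3 s.f., last digit at the 10^1 place).
93.61 × 0.477 = 44.65197 → 44.7 mm (3 s.f., last digit at the 10^-1 place).
Difference: 4119.87303 mm; keep the coarser place, 10^1.
Result: 4.12 × 10³ mm.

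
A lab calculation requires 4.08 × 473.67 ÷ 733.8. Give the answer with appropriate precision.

2.63

4.08 × 473.67 ÷ 733.8 = 2.63365167621…
Multiplication/division keeps the fewest significant figures: 4.08 → 3 s.f., 473.67 → 5 s.f., 733.8 → 4 s.f.; limit is 3.
Rounded to 3 significant figures: 2.63.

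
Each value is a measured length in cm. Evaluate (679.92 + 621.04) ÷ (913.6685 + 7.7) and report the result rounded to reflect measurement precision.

679.92 + 621.04 = 1300.96, limited to 2 d.p. → 6 s.f.; 913.6685 + 7.7 = 921.3685, limited to 1 d.p. → 4 s.f.
Carrying full precision, 1300.96 ÷ 921.3685 = 1.41198662641…; keep min(6, 4) = 4 s.f.
Rounded to 4 significant figures: 1.412.

1.412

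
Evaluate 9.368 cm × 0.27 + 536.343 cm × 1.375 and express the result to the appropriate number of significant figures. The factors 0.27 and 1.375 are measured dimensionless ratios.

9.368 × 0.27 = 2.52936 → 2.5 cm (2 s.f., last digit at the 10^-1 place).
536.343 × 1.375 = 737.471625 → 737.5 cm (4 s.f., last digit at the 10^-1 place).
Sum: 740.000985 cm; keep the coarser place, 10^-1.
Result: 740.0 cm.

740.0 cm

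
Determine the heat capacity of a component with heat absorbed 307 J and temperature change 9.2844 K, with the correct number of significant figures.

33.1 J/K

heat capacity = 307 J ÷ 9.2844 K = 33.0662186032… J/K.
307 has 3 significant figures; 9.2844 has 5.
Division/multiplication keeps the fewest: 3 significant figures.
Rounded: 33.1 J/K.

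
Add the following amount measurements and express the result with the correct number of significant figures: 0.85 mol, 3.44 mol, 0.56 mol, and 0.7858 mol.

5.64 mol

0.85 mol + 3.44 mol + 0.56 mol + 0.7858 mol = 5.6358 mol.
Addition/subtraction keeps the fewest decimal places: 0.85 → 2 decimal places, 3.44 → 2 decimal places, 0.56 → 2 decimal places, 0.7858 → 4 decimal places; limit is 2.
Rounded to 2 decimal places: 5.64 mol.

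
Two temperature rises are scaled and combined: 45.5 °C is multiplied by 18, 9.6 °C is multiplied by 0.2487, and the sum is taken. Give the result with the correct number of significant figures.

8.2 × 10^2 °C

45.5 × 18 = 819 → 8.2 × 10^2 °C (2 s.f., last digit at the 10^1 place).
9.6 × 0.2487 = 2.38752 → 2.4 °C (2 s.f., last digit at the 10^-1 place).
Sum: 821.38752 °C; keep the coarser place, 10^1.
Result: 8.2 × 10^2 °C.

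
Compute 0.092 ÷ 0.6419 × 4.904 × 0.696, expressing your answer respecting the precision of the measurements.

0.49

0.092 ÷ 0.6419 × 4.904 × 0.696 = 0.489192908553…
Multiplication/division keeps the fewest significant figures: 0.092 → 2 s.f., 0.6419 → 4 s.f., 4.904 → 4 s.f., 0.696 → 3 s.f.; limit is 2.
Rounded to 2 significant figures: 0.49.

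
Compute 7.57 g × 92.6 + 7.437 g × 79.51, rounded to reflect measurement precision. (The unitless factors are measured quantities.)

1.292 × 10^3 g

7.57 × 92.6 = 700.982 → 701 g (3 s.f., last digit at the 10^0 place).
7.437 × 79.51 = 591.31587 → 591.3 g (4 s.f., last digit at the 10^-1 place).
Sum: 1292.29787 g; keep the coarser place, 10^0.
Result: 1.292 × 10^3 g.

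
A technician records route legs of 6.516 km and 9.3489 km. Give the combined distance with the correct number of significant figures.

15.865 km

6.516 km + 9.3489 km = 15.8649 km.
Addition/subtraction keeps the fewest decimal places: 6.516 → 3 decimal places, 9.3489 → 4 decimal places; limit is 3.
Rounded to 3 decimal places: 15.865 km.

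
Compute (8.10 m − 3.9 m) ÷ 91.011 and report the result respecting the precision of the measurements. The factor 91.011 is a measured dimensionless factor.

0.046 m

8.10 m − 3.9 m = 4.20 m; the difference is limited to 1 decimal place (2 s.f.).
Carrying full precision, 4.20 ÷ 91.011 = 0.0461482677918… m; 91.011 has 5 s.f., so the result keeps min(2, 5) = 2 s.f.
Rounded to 2 significant figures: 0.046 m.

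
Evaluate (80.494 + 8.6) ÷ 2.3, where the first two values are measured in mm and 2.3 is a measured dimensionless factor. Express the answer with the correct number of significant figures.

80.494 mm + 8.6 mm = 89.094 mm; the sum is limited to 1 decimal place (3 s.f.).
Carrying full precision, 89.094 ÷ 2.3 = 38.7365217391… mm; 2.3 has 2 s.f., so the result keeps min(3, 2) = 2 s.f.
Rounded to 2 significant figures: 39 mm.

39 mm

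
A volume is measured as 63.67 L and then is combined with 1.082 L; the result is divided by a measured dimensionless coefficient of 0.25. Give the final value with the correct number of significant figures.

2.6 × 10^2 L

63.67 L + 1.082 L = 64.752 L; the sum is limited to 2 decimal places (4 s.f.).
Carrying full precision, 64.752 ÷ 0.25 = 259.008 L; 0.25 has 2 s.f., so the result keeps min(4, 2) = 2 s.f.
Rounded to 2 significant figures: 2.6 × 10^2 L.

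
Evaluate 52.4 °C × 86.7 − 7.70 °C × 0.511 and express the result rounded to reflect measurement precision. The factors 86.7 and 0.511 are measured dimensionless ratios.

52.4 × 86.7 = 4543.08 → 4.54 × 10^3 °C (3 s.f., last digit at the 10^1 place).
7.70 × 0.511 = 3.9347 → 3.93 °C (3 s.f., last digit at the 10^-2 place).
Difference: 4539.1453 °C; keep the coarser place, 10^1.
Result: 4.54 × 10^3 °C.

4.54 × 10^3 °C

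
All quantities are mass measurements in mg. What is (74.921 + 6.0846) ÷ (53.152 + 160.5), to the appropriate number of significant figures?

0.3791

74.921 + 6.0846 = 81.0056, limited to 3 d.p. → 5 s.f.; 53.152 + 160.5 = 213.652, limited to 1 d.p. → 4 s.f.
Carrying full precision, 81.0056 ÷ 213.652 = 0.379147398573…; keep min(5, 4) = 4 s.f.
Rounded to 4 significant figures: 0.3791.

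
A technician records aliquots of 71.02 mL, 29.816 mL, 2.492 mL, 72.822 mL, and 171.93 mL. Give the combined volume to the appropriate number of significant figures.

71.02 mL + 29.816 mL + 2.492 mL + 72.822 mL + 171.93 mL = 348.080 mL.
Addition/subtraction keeps the fewest decimal places: 71.02 → 2 decimal places, 29.816 → 3 decimal places, 2.492 → 3 decimal places, 72.822 → 3 decimal places, 171.93 → 2 decimal places; limit is 2.
Rounded to 2 decimal places: 348.08 mL.

348.08 mL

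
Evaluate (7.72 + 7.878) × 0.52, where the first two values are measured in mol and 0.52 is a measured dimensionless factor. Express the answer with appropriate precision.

7.72 mol + 7.878 mol = 15.598 mol; the sum is limited to 2 decimal places (4 s.f.).
Carrying full precision, 15.598 × 0.52 = 8.11096 mol; 0.52 has 2 s.f., so the result keeps min(4, 2) = 2 s.f.
Rounded to 2 significant figures: 8.1 mol.

8.1 mol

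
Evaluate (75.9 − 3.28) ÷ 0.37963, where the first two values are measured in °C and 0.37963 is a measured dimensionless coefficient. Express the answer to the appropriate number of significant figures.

75.9 °C − 3.28 °C = 72.62 °C; the difference is limited to 1 decimal place (3 s.f.).
Carrying full precision, 72.62 ÷ 0.37963 = 191.291520691… °C; 0.37963 has 5 s.f., so the result keeps min(3, 5) = 3 s.f.
Rounded to 3 significant figures: 191 °C.

191 °C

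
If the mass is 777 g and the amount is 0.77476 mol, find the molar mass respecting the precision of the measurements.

1.00 × 10^3 g/mol

molar mass = 777 g ÷ 0.77476 mol = 1002.89121793… g/mol.
777 has 3 significant figures; 0.77476 has 5.
Division/multiplication keeps the fewest: 3 significant figures.
Rounded: 1.00 × 10^3 g/mol.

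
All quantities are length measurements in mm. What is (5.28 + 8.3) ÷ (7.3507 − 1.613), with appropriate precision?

2.37

5.28 + 8.3 = 13.58, limited to 1 d.p. → 3 s.f.; 7.3507 − 1.613 = 5.7377, limited to 3 d.p. → 4 s.f.
Carrying full precision, 13.58 ÷ 5.7377 = 2.36680202869…; keep min(3, 4) = 3 s.f.
Rounded to 3 significant figures: 2.37.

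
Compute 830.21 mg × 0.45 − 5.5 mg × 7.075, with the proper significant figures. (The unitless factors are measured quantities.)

830.21 × 0.45 = 373.5945 → 3.7 × 10^2 mg (2 s.f., last digit at the 10^1 place).
5.5 × 7.075 = 38.9125 → 39 mg (2 s.f., last digit at the 10^0 place).
Difference: 334.682 mg; keep the coarser place, 10^1.
Result: 3.3 × 10^2 mg.

3.3 × 10^2 mg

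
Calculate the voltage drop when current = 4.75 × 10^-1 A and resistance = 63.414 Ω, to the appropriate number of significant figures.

30.1 V

voltage drop = 4.75 × 10^-1 A × 63.414 Ω = 30.12165 V.
4.75 × 10^-1 has 3 significant figures; 63.414 has 5.
Division/multiplication keeps the fewest: 3 significant figures.
Rounded: 30.1 V.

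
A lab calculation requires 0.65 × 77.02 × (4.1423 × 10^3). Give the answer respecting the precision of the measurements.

2.1 × 10^5

0.65 × 77.02 × (4.1423 × 10^3) = 207375.9649
Multiplication/division keeps the fewest significant figures: 0.65 → 2 s.f., 77.02 → 4 s.f., 4.1423 × 10^3 → 5 s.f.; limit is 2.
Rounded to 2 significant figures: 2.1 × 10^5.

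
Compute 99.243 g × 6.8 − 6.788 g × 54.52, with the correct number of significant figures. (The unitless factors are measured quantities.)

3.0 × 10^2 g

99.243 × 6.8 = 674.8524 → 6.7 × 10^2 g (2 s.f., last digit at the 10^1 place).
6.788 × 54.52 = 370.08176 → 370.1 g (4 s.f., last digit at the 10^-1 place).
Difference: 304.77064 g; keep the coarser place, 10^1.
Result: 3.0 × 10^2 g.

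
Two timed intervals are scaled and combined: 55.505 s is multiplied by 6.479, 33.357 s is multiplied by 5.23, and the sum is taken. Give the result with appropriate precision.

55.505 × 6.479 = 359.616895 → 359.6 s (4 s.f., last digit at the 10^-1 place).
33.357 × 5.23 = 174.45711 → 174 s (3 s.f., last digit at the 10^0 place).
Sum: 534.074005 s; keep the coarser place, 10^0.
Result: 534 s.

534 s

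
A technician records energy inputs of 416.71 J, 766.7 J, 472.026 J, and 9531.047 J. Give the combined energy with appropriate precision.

11186.5 J

416.71 J + 766.7 J + 472.026 J + 9531.047 J = 11186.483 J.
Addition/subtraction keeps the fewest decimal places: 416.71 → 2 decimal places, 766.7 → 1 decimal place, 472.026 → 3 decimal places, 9531.047 → 3 decimal places; limit is 1.
Rounded to 1 decimal place: 11186.5 J.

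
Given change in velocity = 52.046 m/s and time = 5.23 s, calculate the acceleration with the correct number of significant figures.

acceleration = 52.046 m/s ÷ 5.23 s = 9.95143403442… m/s².
52.046 has 5 significant figures; 5.23 has 3.
Division/multiplication keeps the fewest: 3 significant figures.
Rounded: 9.95 m/s².

9.95 m/s²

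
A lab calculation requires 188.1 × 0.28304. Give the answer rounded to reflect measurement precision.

188.1 × 0.28304 = 53.239824
Multiplication/division keeps the fewest significant figures: 188.1 → 4 s.f., 0.28304 → 5 s.f.; limit is 4.
Rounded to 4 significant figures: 53.24.

53.24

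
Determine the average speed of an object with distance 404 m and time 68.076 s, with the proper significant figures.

5.93 m/s

average speed = 404 m ÷ 68.076 s = 5.93454374523… m/s.
404 has 3 significant figures; 68.076 has 5.
Division/multiplication keeps the fewest: 3 significant figures.
Rounded: 5.93 m/s.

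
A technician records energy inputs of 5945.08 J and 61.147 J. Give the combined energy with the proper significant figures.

5945.08 J + 61.147 J = 6006.227 J.
Addition/subtraction keeps the fewest decimal places: 5945.08 → 2 decimal places, 61.147 → 3 decimal places; limit is 2.
Rounded to 2 decimal places: 6.00623 × 10^3 J.

6.00623 × 10^3 J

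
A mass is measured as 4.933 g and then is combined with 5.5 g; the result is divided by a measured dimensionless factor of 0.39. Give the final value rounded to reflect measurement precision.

27 g

4.933 g + 5.5 g = 10.433 g; the sum is limited to 1 decimal place (3 s.f.).
Carrying full precision, 10.433 ÷ 0.39 = 26.7512820513… g; 0.39 has 2 s.f., so the result keeps min(3, 2) = 2 s.f.
Rounded to 2 significant figures: 27 g.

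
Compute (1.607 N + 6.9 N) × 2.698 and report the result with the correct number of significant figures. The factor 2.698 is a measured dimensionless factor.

1.607 N + 6.9 N = 8.507 N; the sum is limited to 1 decimal place (2 s.f.).
Carrying full precision, 8.507 × 2.698 = 22.951886 N; 2.698 has 4 s.f., so the result keeps min(2, 4) = 2 s.f.
Rounded to 2 significant figures: 23 N.

23 N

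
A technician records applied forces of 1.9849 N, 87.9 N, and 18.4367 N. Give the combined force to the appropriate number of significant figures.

1.9849 N + 87.9 N + 18.4367 N = 108.3216 N.
Addition/subtraction keeps the fewest decimal places: 1.9849 → 4 decimal places, 87.9 → 1 decimal place, 18.4367 → 4 decimal places; limit is 1.
Rounded to 1 decimal place: 108.3 N.

108.3 N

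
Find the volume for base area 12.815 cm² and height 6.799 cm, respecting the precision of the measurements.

87.13 cm³

volume = 12.815 cm² × 6.799 cm = 87.129185 cm³.
12.815 has 5 significant figures; 6.799 has 4.
Division/multiplication keeps the fewest: 4 significant figures.
Rounded: 87.13 cm³.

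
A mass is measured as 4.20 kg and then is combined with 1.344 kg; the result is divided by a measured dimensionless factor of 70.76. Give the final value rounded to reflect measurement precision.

0.0783 kg

4.20 kg + 1.344 kg = 5.544 kg; the sum is limited to 2 decimal places (3 s.f.).
Carrying full precision, 5.544 ÷ 70.76 = 0.0783493499152… kg; 70.76 has 4 s.f., so the result keeps min(3, 4) = 3 s.f.
Rounded to 3 significant figures: 0.0783 kg.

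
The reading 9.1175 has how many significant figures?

5

9.1175: every digit is nonzero and significant.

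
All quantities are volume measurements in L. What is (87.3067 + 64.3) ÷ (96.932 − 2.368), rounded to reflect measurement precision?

1.603

87.3067 + 64.3 = 151.6067, limited to 1 d.p. → 4 s.f.; 96.932 − 2.368 = 94.564, limited to 3 d.p. → 5 s.f.
Carrying full precision, 151.6067 ÷ 94.564 = 1.60321792648…; keep min(4, 5) = 4 s.f.
Rounded to 4 significant figures: 1.603.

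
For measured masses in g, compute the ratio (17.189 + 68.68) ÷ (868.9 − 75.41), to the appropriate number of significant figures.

17.189 + 68.68 = 85.869, limited to 2 d.p. → 4 s.f.; 868.9 − 75.41 = 793.49, limited to 1 d.p. → 4 s.f.
Carrying full precision, 85.869 ÷ 793.49 = 0.108216864737…; keep min(4, 4) = 4 s.f.
Rounded to 4 significant figures: 0.1082.

0.1082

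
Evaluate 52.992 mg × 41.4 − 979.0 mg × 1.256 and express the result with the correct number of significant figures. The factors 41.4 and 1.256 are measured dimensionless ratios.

9.6 × 10² mg

52.992 × 41.4 = 2193.8688 → 2.19 × 10³ mg (3 s.f., last digit at the 10^1 place).
979.0 × 1.256 = 1229.624 → 1230. mg (4 s.f., last digit at the 10^0 place).
Difference: 964.2448 mg; keep the coarser place, 10^1.
Result: 9.6 × 10² mg.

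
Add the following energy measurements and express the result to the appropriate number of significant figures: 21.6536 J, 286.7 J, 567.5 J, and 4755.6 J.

5631.5 J

21.6536 J + 286.7 J + 567.5 J + 4755.6 J = 5631.4536 J.
Addition/subtraction keeps the fewest decimal places: 21.6536 → 4 decimal places, 286.7 → 1 decimal place, 567.5 → 1 decimal place, 4755.6 → 1 decimal place; limit is 1.
Rounded to 1 decimal place: 5631.5 J.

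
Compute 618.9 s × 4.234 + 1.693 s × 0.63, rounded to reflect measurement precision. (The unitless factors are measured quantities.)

2.621 × 10^3 s

618.9 × 4.234 = 2620.4226 → 2.620 × 10^3 s (4 s.f., last digit at the 10^0 place).
1.693 × 0.63 = 1.06659 → 1.1 s (2 s.f., last digit at the 10^-1 place).
Sum: 2621.48919 s; keep the coarser place, 10^0.
Result: 2.621 × 10^3 s.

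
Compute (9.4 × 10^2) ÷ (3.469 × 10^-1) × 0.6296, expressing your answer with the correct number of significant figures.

1.7 × 10^3

(9.4 × 10^2) ÷ (3.469 × 10^-1) × 0.6296 = 1706.03632171…
Multiplication/division keeps the fewest significant figures: 9.4 × 10^2 → 2 s.f., 3.469 × 10^-1 → 4 s.f., 0.6296 → 4 s.f.; limit is 2.
Rounded to 2 significant figures: 1.7 × 10^3.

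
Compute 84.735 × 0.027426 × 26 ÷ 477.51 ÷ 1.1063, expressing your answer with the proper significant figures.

84.735 × 0.027426 × 26 ÷ 477.51 ÷ 1.1063 = 0.114378203263…
Multiplication/division keeps the fewest significant figures: 84.735 → 5 s.f., 0.027426 → 5 s.f., 26 → 2 s.f., 477.51 → 5 s.f., 1.1063 → 5 s.f.; limit is 2.
Rounded to 2 significant figures: 0.11.

0.11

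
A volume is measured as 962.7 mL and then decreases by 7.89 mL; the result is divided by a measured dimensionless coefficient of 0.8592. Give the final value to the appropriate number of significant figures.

1111 mL

962.7 mL − 7.89 mL = 954.81 mL; the difference is limited to 1 decimal place (4 s.f.).
Carrying full precision, 954.81 ÷ 0.8592 = 1111.27793296… mL; 0.8592 has 4 s.f., so the result keeps min(4, 4) = 4 s.f.
Rounded to 4 significant figures: 1111 mL.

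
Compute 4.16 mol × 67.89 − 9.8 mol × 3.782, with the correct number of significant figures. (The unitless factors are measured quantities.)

4.16 × 67.89 = 282.4224 → 282 mol (3 s.f., last digit at the 10^0 place).
9.8 × 3.782 = 37.0636 → 37 mol (2 s.f., last digit at the 10^0 place).
Difference: 245.3588 mol; keep the coarser place, 10^0.
Result: 245 mol.

245 mol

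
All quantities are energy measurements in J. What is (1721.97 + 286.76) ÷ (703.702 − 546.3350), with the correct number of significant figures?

12.7646

1721.97 + 286.76 = 2008.73, limited to 2 d.p. → 6 s.f.; 703.702 − 546.3350 = 157.3670, limited to 3 d.p. → 6 s.f.
Carrying full precision, 2008.73 ÷ 157.3670 = 12.7646202825…; keep min(6, 6) = 6 s.f.
Rounded to 6 significant figures: 12.7646.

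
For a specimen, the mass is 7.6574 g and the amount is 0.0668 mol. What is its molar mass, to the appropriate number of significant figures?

molar mass = 7.6574 g ÷ 0.0668 mol = 114.631736527… g/mol.
7.6574 has 5 significant figures; 0.0668 has 3.
Division/multiplication keeps the fewest: 3 significant figures.
Rounded: 115 g/mol.

115 g/mol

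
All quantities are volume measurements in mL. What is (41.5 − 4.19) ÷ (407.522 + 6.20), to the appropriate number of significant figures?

41.5 − 4.19 = 37.31, limited to 1 d.p. → 3 s.f.; 407.522 + 6.20 = 413.722, limited to 2 d.p. → 5 s.f.
Carrying full precision, 37.31 ÷ 413.722 = 0.0901813294918…; keep min(3, 5) = 3 s.f.
Rounded to 3 significant figures: 9.02 × 10⁻².

9.02 × 10⁻²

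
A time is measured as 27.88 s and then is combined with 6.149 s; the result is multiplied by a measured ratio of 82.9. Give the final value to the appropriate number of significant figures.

2.82 × 10^3 s

27.88 s + 6.149 s = 34.029 s; the sum is limited to 2 decimal places (4 s.f.).
Carrying full precision, 34.029 × 82.9 = 2821.0041 s; 82.9 has 3 s.f., so the result keeps min(4, 3) = 3 s.f.
Rounded to 3 significant figures: 2.82 × 10^3 s.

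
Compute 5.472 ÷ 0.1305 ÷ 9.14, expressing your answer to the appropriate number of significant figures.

5.472 ÷ 0.1305 ÷ 9.14 = 4.58764053422…
Multiplication/division keeps the fewest significant figures: 5.472 → 4 s.f., 0.1305 → 4 s.f., 9.14 → 3 s.f.; limit is 3.
Rounded to 3 significant figures: 4.59.

4.59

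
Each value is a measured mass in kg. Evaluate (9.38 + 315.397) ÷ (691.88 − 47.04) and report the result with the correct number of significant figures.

9.38 + 315.397 = 324.777, limited to 2 d.p. → 5 s.f.; 691.88 − 47.04 = 644.84, limited to 2 d.p. → 5 s.f.
Carrying full precision, 324.777 ÷ 644.84 = 0.503655170275…; keep min(5, 5) = 5 s.f.
Rounded to 5 significant figures: 0.50366.

0.50366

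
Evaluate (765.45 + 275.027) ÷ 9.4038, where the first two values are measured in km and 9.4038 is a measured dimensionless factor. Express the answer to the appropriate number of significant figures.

110.64 km

765.45 km + 275.027 km = 1040.477 km; the sum is limited to 2 decimal places (6 s.f.).
Carrying full precision, 1040.477 ÷ 9.4038 = 110.644314001… km; 9.4038 has 5 s.f., so the result keeps min(6, 5) = 5 s.f.
Rounded to 5 significant figures: 110.64 km.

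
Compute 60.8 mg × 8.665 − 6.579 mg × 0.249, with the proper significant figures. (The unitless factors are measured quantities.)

60.8 × 8.665 = 526.832 → 527 mg (3 s.f., last digit at the 10^0 place).
6.579 × 0.249 = 1.638171 → 1.64 mg (3 s.f., last digit at the 10^-2 place).
Difference: 525.193829 mg; keep the coarser place, 10^0.
Result: 525 mg.

525 mg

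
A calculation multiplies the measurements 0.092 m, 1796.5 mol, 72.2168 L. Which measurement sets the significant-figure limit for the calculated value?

0.092 m → 2 s.f.; 1796.5 mol → 5 s.f.; 72.2168 L → 6 s.f.
The fewest is 2 significant figures, from 0.092 m.

0.092 m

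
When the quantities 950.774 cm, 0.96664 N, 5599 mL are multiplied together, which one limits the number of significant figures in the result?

5599 mL

950.774 cm → 6 s.f.; 0.96664 N → 5 s.f.; 5599 mL → 4 s.f.
The fewest is 4 significant figures, from 5599 mL.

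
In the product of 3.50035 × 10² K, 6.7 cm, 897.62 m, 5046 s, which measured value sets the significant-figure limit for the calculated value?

3.50035 × 10² K → 6 s.f.; 6.7 cm → 2 s.f.; 897.62 m → 5 s.f.; 5046 s → 4 s.f.
The fewest is 2 significant figures, from 6.7 cm.

6.7 cm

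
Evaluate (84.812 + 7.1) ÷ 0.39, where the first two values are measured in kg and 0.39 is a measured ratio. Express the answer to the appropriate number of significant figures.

84.812 kg + 7.1 kg = 91.912 kg; the sum is limited to 1 decimal place (3 s.f.).
Carrying full precision, 91.912 ÷ 0.39 = 235.671794872… kg; 0.39 has 2 s.f., so the result keeps min(3, 2) = 2 s.f.
Rounded to 2 significant figures: 2.4 × 10^2 kg.

2.4 × 10^2 kg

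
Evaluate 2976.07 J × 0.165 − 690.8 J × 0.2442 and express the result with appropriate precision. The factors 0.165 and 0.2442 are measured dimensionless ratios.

2976.07 × 0.165 = 491.05155 → 491 J (3 s.f., last digit at the 10^0 place).
690.8 × 0.2442 = 168.69336 → 1.687 × 10^2 J (4 s.f., last digit at the 10^-1 place).
Difference: 322.35819 J; keep the coarser place, 10^0.
Result: 322 J.

322 J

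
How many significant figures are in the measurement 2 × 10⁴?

1

2 × 10⁴: in scientific notation every digit of the coefficient is significant.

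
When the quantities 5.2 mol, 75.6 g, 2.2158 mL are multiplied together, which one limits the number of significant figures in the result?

5.2 mol → 2 s.f.; 75.6 g → 3 s.f.; 2.2158 mL → 5 s.f.
The fewest is 2 significant figures, from 5.2 mol.

5.2 mol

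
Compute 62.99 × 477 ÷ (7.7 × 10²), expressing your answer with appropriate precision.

39

62.99 × 477 ÷ (7.7 × 10²) = 39.0210779221…
Multiplication/division keeps the fewest significant figures: 62.99 → 4 s.f., 477 → 3 s.f., 7.7 × 10² → 2 s.f.; limit is 2.
Rounded to 2 significant figures: 39.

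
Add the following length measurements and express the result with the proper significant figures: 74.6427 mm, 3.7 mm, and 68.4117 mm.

74.6427 mm + 3.7 mm + 68.4117 mm = 146.7544 mm.
Addition/subtraction keeps the fewest decimal places: 74.6427 → 4 decimal places, 3.7 → 1 decimal place, 68.4117 → 4 decimal places; limit is 1.
Rounded to 1 decimal place: 146.8 mm.

146.8 mm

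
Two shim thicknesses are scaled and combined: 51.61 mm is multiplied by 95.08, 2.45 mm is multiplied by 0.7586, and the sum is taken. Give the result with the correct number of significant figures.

51.61 × 95.08 = 4907.0788 → 4907 mm (4 s.f., last digit at the 10^0 place).
2.45 × 0.7586 = 1.85857 → 1.86 mm (3 s.f., last digit at the 10^-2 place).
Sum: 4908.93737 mm; keep the coarser place, 10^0.
Result: 4909 mm.

4909 mm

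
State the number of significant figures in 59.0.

3

59.0: trailing zeros after a decimal point are significant.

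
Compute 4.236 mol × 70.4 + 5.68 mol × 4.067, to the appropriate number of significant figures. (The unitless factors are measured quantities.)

3.21 × 10² mol

4.236 × 70.4 = 298.2144 → 298 mol (3 s.f., last digit at the 10^0 place).
5.68 × 4.067 = 23.10056 → 23.1 mol (3 s.f., last digit at the 10^-1 place).
Sum: 321.31496 mol; keep the coarser place, 10^0.
Result: 3.21 × 10² mol.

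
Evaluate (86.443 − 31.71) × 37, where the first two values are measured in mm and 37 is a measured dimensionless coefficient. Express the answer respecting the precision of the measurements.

2.0 × 10³ mm

86.443 mm − 31.71 mm = 54.733 mm; the difference is limited to 2 decimal places (4 s.f.).
Carrying full precision, 54.733 × 37 = 2025.121 mm; 37 has 2 s.f., so the result keeps min(4, 2) = 2 s.f.
Rounded to 2 significant figures: 2.0 × 10³ mm.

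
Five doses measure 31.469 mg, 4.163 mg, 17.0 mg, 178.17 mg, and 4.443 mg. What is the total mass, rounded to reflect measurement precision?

235.2 mg

31.469 mg + 4.163 mg + 17.0 mg + 178.17 mg + 4.443 mg = 235.245 mg.
Addition/subtraction keeps the fewest decimal places: 31.469 → 3 decimal places, 4.163 → 3 decimal places, 17.0 → 1 decimal place, 178.17 → 2 decimal places, 4.443 → 3 decimal places; limit is 1.
Rounded to 1 decimal place: 235.2 mg.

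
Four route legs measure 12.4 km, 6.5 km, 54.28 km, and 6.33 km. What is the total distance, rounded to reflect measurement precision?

12.4 km + 6.5 km + 54.28 km + 6.33 km = 79.51 km.
Addition/subtraction keeps the fewest decimal places: 12.4 → 1 decimal place, 6.5 → 1 decimal place, 54.28 → 2 decimal places, 6.33 → 2 decimal places; limit is 1.
Rounded to 1 decimal place: 79.5 km.

79.5 km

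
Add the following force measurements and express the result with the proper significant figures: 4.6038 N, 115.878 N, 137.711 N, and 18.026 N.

2.76219 × 10^2 N

4.6038 N + 115.878 N + 137.711 N + 18.026 N = 276.2188 N.
Addition/subtraction keeps the fewest decimal places: 4.6038 → 4 decimal places, 115.878 → 3 decimal places, 137.711 → 3 decimal places, 18.026 → 3 decimal places; limit is 3.
Rounded to 3 decimal places: 2.76219 × 10^2 N.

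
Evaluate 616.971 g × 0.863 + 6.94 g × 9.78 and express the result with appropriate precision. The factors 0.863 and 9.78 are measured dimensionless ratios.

600. g

616.971 × 0.863 = 532.445973 → 532 g (3 s.f., last digit at the 10^0 place).
6.94 × 9.78 = 67.8732 → 67.9 g (3 s.f., last digit at the 10^-1 place).
Sum: 600.319173 g; keep the coarser place, 10^0.
Result: 600. g.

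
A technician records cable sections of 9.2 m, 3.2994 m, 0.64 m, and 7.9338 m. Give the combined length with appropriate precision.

21.1 m

9.2 m + 3.2994 m + 0.64 m + 7.9338 m = 21.0732 m.
Addition/subtraction keeps the fewest decimal places: 9.2 → 1 decimal place, 3.2994 → 4 decimal places, 0.64 → 2 decimal places, 7.9338 → 4 decimal places; limit is 1.
Rounded to 1 decimal place: 21.1 m.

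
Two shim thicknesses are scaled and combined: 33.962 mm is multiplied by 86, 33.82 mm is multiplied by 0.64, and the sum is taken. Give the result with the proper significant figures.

2.9 × 10^3 mm

33.962 × 86 = 2920.732 → 2.9 × 10^3 mm (2 s.f., last digit at the 10^2 place).
33.82 × 0.64 = 21.6448 → 22 mm (2 s.f., last digit at the 10^0 place).
Sum: 2942.3768 mm; keep the coarser place, 10^2.
Result: 2.9 × 10^3 mm.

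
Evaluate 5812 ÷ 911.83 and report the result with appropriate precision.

6.374

5812 ÷ 911.83 = 6.37399515261…
Multiplication/division keeps the fewest significant figures: 5812 → 4 s.f., 911.83 → 5 s.f.; limit is 4.
Rounded to 4 significant figures: 6.374.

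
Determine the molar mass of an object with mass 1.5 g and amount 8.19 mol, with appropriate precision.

0.18 g/mol

molar mass = 1.5 g ÷ 8.19 mol = 0.18315018315… g/mol.
1.5 has 2 significant figures; 8.19 has 3.
Division/multiplication keeps the fewest: 2 significant figures.
Rounded: 0.18 g/mol.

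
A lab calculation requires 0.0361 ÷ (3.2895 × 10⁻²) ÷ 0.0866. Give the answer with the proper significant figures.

12.7

0.0361 ÷ (3.2895 × 10⁻²) ÷ 0.0866 = 12.6724159417…
Multiplication/division keeps the fewest significant figures: 0.0361 → 3 s.f., 3.2895 × 10⁻² → 5 s.f., 0.0866 → 3 s.f.; limit is 3.
Rounded to 3 significant figures: 12.7.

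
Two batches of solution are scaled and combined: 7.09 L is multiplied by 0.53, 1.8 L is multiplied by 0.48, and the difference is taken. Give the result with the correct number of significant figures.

7.09 × 0.53 = 3.7577 → 3.8 L (2 s.f., last digit at the 10^-1 place).
1.8 × 0.48 = 0.864 → 0.86 L (2 s.f., last digit at the 10^-2 place).
Difference: 2.8937 L; keep the coarser place, 10^-1.
Result: 2.9 L.

2.9 L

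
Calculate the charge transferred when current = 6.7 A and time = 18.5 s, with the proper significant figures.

1.2 × 10^2 C

charge transferred = 6.7 A × 18.5 s = 123.95 C.
6.7 has 2 significant figures; 18.5 has 3.
Division/multiplication keeps the fewest: 2 significant figures.
Rounded: 1.2 × 10^2 C.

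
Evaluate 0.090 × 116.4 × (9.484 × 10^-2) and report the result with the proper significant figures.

0.99

0.090 × 116.4 × (9.484 × 10^-2) = 0.99354384
Multiplication/division keeps the fewest significant figures: 0.090 → 2 s.f., 116.4 → 4 s.f., 9.484 × 10^-2 → 4 s.f.; limit is 2.
Rounded to 2 significant figures: 0.99.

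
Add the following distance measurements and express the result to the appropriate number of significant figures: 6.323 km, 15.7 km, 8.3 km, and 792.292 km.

822.6 km

6.323 km + 15.7 km + 8.3 km + 792.292 km = 822.615 km.
Addition/subtraction keeps the fewest decimal places: 6.323 → 3 decimal places, 15.7 → 1 decimal place, 8.3 → 1 decimal place, 792.292 → 3 decimal places; limit is 1.
Rounded to 1 decimal place: 822.6 km.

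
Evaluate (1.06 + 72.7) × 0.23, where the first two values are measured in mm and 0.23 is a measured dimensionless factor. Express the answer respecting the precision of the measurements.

1.06 mm + 72.7 mm = 73.76 mm; the sum is limited to 1 decimal place (3 s.f.).
Carrying full precision, 73.76 × 0.23 = 16.9648 mm; 0.23 has 2 s.f., so the result keeps min(3, 2) = 2 s.f.
Rounded to 2 significant figures: 17 mm.

17 mm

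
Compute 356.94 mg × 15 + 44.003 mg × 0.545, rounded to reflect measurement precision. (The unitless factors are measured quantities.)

356.94 × 15 = 5354.1 → 5.4 × 10^3 mg (2 s.f., last digit at the 10^2 place).
44.003 × 0.545 = 23.981635 → 24.0 mg (3 s.f., last digit at the 10^-1 place).
Sum: 5378.081635 mg; keep the coarser place, 10^2.
Result: 5.4 × 10^3 mg.

5.4 × 10^3 mg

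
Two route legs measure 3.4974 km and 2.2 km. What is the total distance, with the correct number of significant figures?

3.4974 km + 2.2 km = 5.6974 km.
Addition/subtraction keeps the fewest decimal places: 3.4974 → 4 decimal places, 2.2 → 1 decimal place; limit is 1.
Rounded to 1 decimal place: 5.7 km.

5.7 km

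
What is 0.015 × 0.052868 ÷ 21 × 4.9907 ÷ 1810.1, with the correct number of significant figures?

1.0 × 10⁻⁷

0.015 × 0.052868 ÷ 21 × 4.9907 ÷ 1810.1 = 1.04117502427 × 10^-7…
Multiplication/division keeps the fewest significant figures: 0.015 → 2 s.f., 0.052868 → 5 s.f., 21 → 2 s.f., 4.9907 → 5 s.f., 1810.1 → 5 s.f.; limit is 2.
Rounded to 2 significant figures: 1.0 × 10⁻⁷.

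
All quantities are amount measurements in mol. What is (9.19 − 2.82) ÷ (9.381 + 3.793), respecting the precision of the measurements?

0.484

9.19 − 2.82 = 6.37, limited to 2 d.p. → 3 s.f.; 9.381 + 3.793 = 13.174, limited to 3 d.p. → 5 s.f.
Carrying full precision, 6.37 ÷ 13.174 = 0.48352816153…; keep min(3, 5) = 3 s.f.
Rounded to 3 significant figures: 0.484.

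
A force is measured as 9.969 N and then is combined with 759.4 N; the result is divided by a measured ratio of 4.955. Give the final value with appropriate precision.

1.553 × 10² N

9.969 N + 759.4 N = 769.369 N; the sum is limited to 1 decimal place (4 s.f.).
Carrying full precision, 769.369 ÷ 4.955 = 155.271241171… N; 4.955 has 4 s.f., so the result keeps min(4, 4) = 4 s.f.
Rounded to 4 significant figures: 1.553 × 10² N.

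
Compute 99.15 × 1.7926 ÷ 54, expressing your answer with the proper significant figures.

99.15 × 1.7926 ÷ 54 = 3.29141277778…
Multiplication/division keeps the fewest significant figures: 99.15 → 4 s.f., 1.7926 → 5 s.f., 54 → 2 s.f.; limit is 2.
Rounded to 2 significant figures: 3.3.

3.3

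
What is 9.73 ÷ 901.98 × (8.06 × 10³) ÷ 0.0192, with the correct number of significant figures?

9.73 ÷ 901.98 × (8.06 × 10³) ÷ 0.0192 = 4528.45175798…
Multiplication/division keeps the fewest significant figures: 9.73 → 3 s.f., 901.98 → 5 s.f., 8.06 × 10³ → 3 s.f., 0.0192 → 3 s.f.; limit is 3.
Rounded to 3 significant figures: 4.53 × 10³.

4.53 × 10³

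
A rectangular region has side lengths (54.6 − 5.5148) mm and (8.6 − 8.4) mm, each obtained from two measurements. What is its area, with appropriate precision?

54.6 − 5.5148 = 49.0852, limited to 1 d.p. → 3 s.f.; 8.6 − 8.4 = 0.2, limited to 1 d.p. → 1 s.f.
Carrying full precision, 49.0852 × 0.2 = 9.81704; keep min(3, 1) = 1 s.f.
Rounded to 1 significant figure: 1 × 10^1 mm².

1 × 10^1 mm²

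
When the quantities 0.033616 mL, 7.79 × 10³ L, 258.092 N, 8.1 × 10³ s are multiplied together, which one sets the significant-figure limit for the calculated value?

8.1 × 10³ s

0.033616 mL → 5 s.f.; 7.79 × 10³ L → 3 s.f.; 258.092 N → 6 s.f.; 8.1 × 10³ s → 2 s.f.
The fewest is 2 significant figures, from 8.1 × 10³ s.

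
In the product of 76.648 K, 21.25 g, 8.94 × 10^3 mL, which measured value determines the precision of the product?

76.648 K → 5 s.f.; 21.25 g → 4 s.f.; 8.94 × 10^3 mL → 3 s.f.
The fewest is 3 significant figures, from 8.94 × 10^3 mL.

8.94 × 10^3 mL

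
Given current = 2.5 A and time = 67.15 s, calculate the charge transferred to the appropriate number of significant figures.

1.7 × 10² C

charge transferred = 2.5 A × 67.15 s = 167.875 C.
2.5 has 2 significant figures; 67.15 has 4.
Division/multiplication keeps the fewest: 2 significant figures.
Rounded: 1.7 × 10² C.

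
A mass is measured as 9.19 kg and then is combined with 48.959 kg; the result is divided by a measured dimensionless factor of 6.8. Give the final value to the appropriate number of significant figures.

8.6 kg

9.19 kg + 48.959 kg = 58.149 kg; the sum is limited to 2 decimal places (4 s.f.).
Carrying full precision, 58.149 ÷ 6.8 = 8.55132352941… kg; 6.8 has 2 s.f., so the result keeps min(4, 2) = 2 s.f.
Rounded to 2 significant figures: 8.6 kg.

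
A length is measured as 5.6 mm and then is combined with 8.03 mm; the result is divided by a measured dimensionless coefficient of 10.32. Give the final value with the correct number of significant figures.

5.6 mm + 8.03 mm = 13.63 mm; the sum is limited to 1 decimal place (3 s.f.).
Carrying full precision, 13.63 ÷ 10.32 = 1.32073643411… mm; 10.32 has 4 s.f., so the result keeps min(3, 4) = 3 s.f.
Rounded to 3 significant figures: 1.32 mm.

1.32 mm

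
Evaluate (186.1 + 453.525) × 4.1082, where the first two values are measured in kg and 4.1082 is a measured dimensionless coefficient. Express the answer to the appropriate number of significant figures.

2628 kg

186.1 kg + 453.525 kg = 639.625 kg; the sum is limited to 1 decimal place (4 s.f.).
Carrying full precision, 639.625 × 4.1082 = 2627.707425 kg; 4.1082 has 5 s.f., so the result keeps min(4, 5) = 4 s.f.
Rounded to 4 significant figures: 2628 kg.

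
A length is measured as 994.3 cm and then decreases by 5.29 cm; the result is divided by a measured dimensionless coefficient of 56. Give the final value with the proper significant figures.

994.3 cm − 5.29 cm = 989.01 cm; the difference is limited to 1 decimal place (4 s.f.).
Carrying full precision, 989.01 ÷ 56 = 17.6608928571… cm; 56 has 2 s.f., so the result keeps min(4, 2) = 2 s.f.
Rounded to 2 significant figures: 18 cm.

18 cm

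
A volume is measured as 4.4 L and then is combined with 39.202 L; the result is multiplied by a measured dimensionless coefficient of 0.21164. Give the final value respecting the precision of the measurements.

9.23 L

4.4 L + 39.202 L = 43.602 L; the sum is limited to 1 decimal place (3 s.f.).
Carrying full precision, 43.602 × 0.21164 = 9.22792728 L; 0.21164 has 5 s.f., so the result keeps min(3, 5) = 3 s.f.
Rounded to 3 significant figures: 9.23 L.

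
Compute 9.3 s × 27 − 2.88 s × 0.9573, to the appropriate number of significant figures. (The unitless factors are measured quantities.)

2.5 × 10^2 s

9.3 × 27 = 251.1 → 2.5 × 10^2 s (2 s.f., last digit at the 10^1 place).
2.88 × 0.9573 = 2.757024 → 2.76 s (3 s.f., last digit at the 10^-2 place).
Difference: 248.342976 s; keep the coarser place, 10^1.
Result: 2.5 × 10^2 s.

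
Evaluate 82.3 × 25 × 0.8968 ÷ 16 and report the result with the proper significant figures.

1.2 × 10^2

82.3 × 25 × 0.8968 ÷ 16 = 115.322875
Multiplication/division keeps the fewest significant figures: 82.3 → 3 s.f., 25 → 2 s.f., 0.8968 → 4 s.f., 16 → 2 s.f.; limit is 2.
Rounded to 2 significant figures: 1.2 × 10^2.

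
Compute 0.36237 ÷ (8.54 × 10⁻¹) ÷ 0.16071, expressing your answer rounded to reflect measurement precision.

0.36237 ÷ (8.54 × 10⁻¹) ÷ 0.16071 = 2.64028898694…
Multiplication/division keeps the fewest significant figures: 0.36237 → 5 s.f., 8.54 × 10⁻¹ → 3 s.f., 0.16071 → 5 s.f.; limit is 3.
Rounded to 3 significant figures: 2.64.

2.64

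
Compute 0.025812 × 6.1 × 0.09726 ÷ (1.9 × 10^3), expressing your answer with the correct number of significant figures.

0.025812 × 6.1 × 0.09726 ÷ (1.9 × 10^3) = 0.00000805994643789…
Multiplication/division keeps the fewest significant figures: 0.025812 → 5 s.f., 6.1 → 2 s.f., 0.09726 → 4 s.f., 1.9 × 10^3 → 2 s.f.; limit is 2.
Rounded to 2 significant figures: 8.1 × 10^-6.

8.1 × 10^-6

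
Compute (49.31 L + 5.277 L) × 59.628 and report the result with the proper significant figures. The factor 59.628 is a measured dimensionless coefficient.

3255 L

49.31 L + 5.277 L = 54.587 L; the sum is limited to 2 decimal places (4 s.f.).
Carrying full precision, 54.587 × 59.628 = 3254.913636 L; 59.628 has 5 s.f., so the result keeps min(4, 5) = 4 s.f.
Rounded to 4 significant figures: 3255 L.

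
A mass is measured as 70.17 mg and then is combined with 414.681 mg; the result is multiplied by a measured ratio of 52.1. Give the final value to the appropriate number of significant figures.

2.53 × 10⁴ mg

70.17 mg + 414.681 mg = 484.851 mg; the sum is limited to 2 decimal places (5 s.f.).
Carrying full precision, 484.851 × 52.1 = 25260.7371 mg; 52.1 has 3 s.f., so the result keeps min(5, 3) = 3 s.f.
Rounded to 3 significant figures: 2.53 × 10⁴ mg.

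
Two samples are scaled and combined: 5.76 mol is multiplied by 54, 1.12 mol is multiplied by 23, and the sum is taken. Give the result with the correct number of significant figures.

5.76 × 54 = 311.04 → 3.1 × 10^2 mol (2 s.f., last digit at the 10^1 place).
1.12 × 23 = 25.76 → 26 mol (2 s.f., last digit at the 10^0 place).
Sum: 336.8 mol; keep the coarser place, 10^1.
Result: 3.4 × 10^2 mol.

3.4 × 10^2 mol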